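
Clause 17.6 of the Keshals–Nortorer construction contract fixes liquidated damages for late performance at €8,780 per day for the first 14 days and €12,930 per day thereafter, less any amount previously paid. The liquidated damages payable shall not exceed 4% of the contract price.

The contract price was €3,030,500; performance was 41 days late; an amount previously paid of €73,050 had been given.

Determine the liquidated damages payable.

First 14 days: 14 × €8,780 = €122,920
Remaining days: (41 − 14) × €12,930 = €349,110
Accrued per-day damages: €122,920 + €349,110 = €472,030
Less amount previously paid: €472,030 − €73,050 = €398,980
Cap: 4% of €3,030,500 = €121,220
Cap at €121,220: €398,980 exceeds the cap → €121,220

€121,220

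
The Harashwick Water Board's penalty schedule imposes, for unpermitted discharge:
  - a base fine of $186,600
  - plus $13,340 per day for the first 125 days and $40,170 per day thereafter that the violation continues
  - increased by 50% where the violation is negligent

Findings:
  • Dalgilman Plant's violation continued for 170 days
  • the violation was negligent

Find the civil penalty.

First 125 days: 125 × $13,340 = $1,667,500
Remaining days: (170 − 125) × $40,170 = $1,807,650
Per-day component: $1,667,500 + $1,807,650 = $3,475,150
Base plus per-day: $186,600 + $3,475,150 = $3,661,750
Enhancement: 50% of $3,661,750 = $1,830,875
Enhanced fine: $3,661,750 + $1,830,875 = $5,492,625

$5,492,625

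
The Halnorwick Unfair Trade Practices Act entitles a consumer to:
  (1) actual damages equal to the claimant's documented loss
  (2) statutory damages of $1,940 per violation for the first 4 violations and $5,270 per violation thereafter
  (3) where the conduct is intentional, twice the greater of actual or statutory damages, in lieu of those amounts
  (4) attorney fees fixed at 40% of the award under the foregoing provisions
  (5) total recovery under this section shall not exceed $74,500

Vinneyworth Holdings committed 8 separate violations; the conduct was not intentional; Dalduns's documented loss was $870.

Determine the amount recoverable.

$41,594

First 4 violations: 4 × $1,940 = $7,760
Remaining violations: (8 − 4) × $5,270 = $21,080
Statutory damages: $7,760 + $21,080 = $28,840
Conduct not intentional: the in-lieu enhancement does not apply.
Actual plus statutory damages: $870 + $28,840 = $29,710
Attorney fees: 40% of $29,710 = $11,884
Total before cap: $29,710 + $11,884 = $41,594
Cap at $74,500: $41,594 is within the cap, no reduction.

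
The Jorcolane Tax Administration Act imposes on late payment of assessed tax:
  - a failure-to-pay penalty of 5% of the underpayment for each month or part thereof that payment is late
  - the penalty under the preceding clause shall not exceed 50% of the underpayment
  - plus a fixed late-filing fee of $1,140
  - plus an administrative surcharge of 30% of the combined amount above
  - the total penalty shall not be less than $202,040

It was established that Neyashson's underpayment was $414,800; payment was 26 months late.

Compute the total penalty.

$271,102

Accrued rate: 5% × 26 = 130%, capped at 50% → 50%
Failure-to-pay penalty: 50% of $414,800 = $207,400
Penalty before surcharge: $207,400 + $1,140 = $208,540
Administrative surcharge: 30% of $208,540 = $62,562
Total penalty: $208,540 + $62,562 = $271,102
Minimum $202,040: $271,102 meets the minimum, no increase.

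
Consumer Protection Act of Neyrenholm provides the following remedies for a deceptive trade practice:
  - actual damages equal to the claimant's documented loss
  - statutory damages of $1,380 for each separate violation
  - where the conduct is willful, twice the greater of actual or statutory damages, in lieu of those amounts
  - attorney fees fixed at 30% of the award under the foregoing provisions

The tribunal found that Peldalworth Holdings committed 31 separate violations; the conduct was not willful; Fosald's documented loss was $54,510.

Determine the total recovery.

Statutory damages: 31 × $1,380 = $42,780
Conduct not willful: the in-lieu enhancement does not apply.
Actual plus statutory damages: $54,510 + $42,780 = $97,290
Attorney fees: 30% of $97,290 = $29,187
Total recovery: $97,290 + $29,187 = $126,477

$126,477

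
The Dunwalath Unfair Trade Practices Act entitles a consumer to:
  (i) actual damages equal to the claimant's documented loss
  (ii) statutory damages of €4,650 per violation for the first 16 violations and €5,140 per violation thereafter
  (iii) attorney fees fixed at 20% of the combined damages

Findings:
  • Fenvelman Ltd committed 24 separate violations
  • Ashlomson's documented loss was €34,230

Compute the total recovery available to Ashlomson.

Total recovery: €179,700

First 16 violations: 16 × €4,650 = €74,400
Remaining violations: (24 − 16) × €5,140 = €41,120
Statutory damages: €74,400 + €41,120 = €115,520
Combined damages: €34,230 + €115,520 = €149,750
Attorney fees: 20% of €149,750 = €29,950
Total recovery: €149,750 + €29,950 = €179,700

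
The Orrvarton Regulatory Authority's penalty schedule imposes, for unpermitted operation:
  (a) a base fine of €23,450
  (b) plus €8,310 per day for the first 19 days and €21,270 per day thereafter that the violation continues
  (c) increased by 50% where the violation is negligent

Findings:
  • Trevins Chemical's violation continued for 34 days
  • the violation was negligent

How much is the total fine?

Civil penalty: €750,585

First 19 days: 19 × €8,310 = €157,890
Remaining days: (34 − 19) × €21,270 = €319,050
Per-day component: €157,890 + €319,050 = €476,940
Base plus per-day: €23,450 + €476,940 = €500,390
Enhancement: 50% of €500,390 = €250,195
Enhanced fine: €500,390 + €250,195 = €750,585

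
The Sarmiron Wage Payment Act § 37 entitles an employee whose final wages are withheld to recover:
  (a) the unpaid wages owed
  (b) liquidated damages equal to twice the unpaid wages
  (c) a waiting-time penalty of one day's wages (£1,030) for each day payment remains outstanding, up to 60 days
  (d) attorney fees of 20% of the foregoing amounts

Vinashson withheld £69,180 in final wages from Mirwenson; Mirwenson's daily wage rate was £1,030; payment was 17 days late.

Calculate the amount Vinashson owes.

Doubled: 2 × £69,180 = £138,360
Penalty days: min(17, 60) = 17
Waiting-time penalty: 17 × £1,030 = £17,510
Subtotal: £69,180 + £138,360 + £17,510 = £225,050
Attorney fees: 20% of £225,050 = £45,010
Total award: £225,050 + £45,010 = £270,060

Total award: £270,060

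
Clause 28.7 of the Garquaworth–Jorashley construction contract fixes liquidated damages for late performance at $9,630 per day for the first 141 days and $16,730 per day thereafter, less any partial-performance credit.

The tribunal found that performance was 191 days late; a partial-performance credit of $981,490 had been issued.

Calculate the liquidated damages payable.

First 141 days: 141 × $9,630 = $1,357,830
Remaining days: (191 − 141) × $16,730 = $836,500
Accrued per-day damages: $1,357,830 + $836,500 = $2,194,330
Less partial-performance credit: $2,194,330 − $981,490 = $1,212,840

Liquidated damages: $1,212,840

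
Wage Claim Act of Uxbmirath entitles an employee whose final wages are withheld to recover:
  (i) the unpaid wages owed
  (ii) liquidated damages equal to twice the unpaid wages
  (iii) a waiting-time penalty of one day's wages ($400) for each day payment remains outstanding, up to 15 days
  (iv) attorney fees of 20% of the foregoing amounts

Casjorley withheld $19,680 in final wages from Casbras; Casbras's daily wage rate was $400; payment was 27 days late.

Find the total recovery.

Total award: $78,048

Doubled: 2 × $19,680 = $39,360
Penalty days: min(27, 15) = 15
Waiting-time penalty: 15 × $400 = $6,000
Subtotal: $19,680 + $39,360 + $6,000 = $65,040
Attorney fees: 20% of $65,040 = $13,008
Total award: $65,040 + $13,008 = $78,048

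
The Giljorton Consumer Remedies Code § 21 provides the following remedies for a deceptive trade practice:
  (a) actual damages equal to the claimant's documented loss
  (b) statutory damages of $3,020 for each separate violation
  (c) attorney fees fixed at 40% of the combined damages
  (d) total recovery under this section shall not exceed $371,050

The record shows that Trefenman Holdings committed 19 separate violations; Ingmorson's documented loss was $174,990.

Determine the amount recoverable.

Statutory damages: 19 × $3,020 = $57,380
Combined damages: $174,990 + $57,380 = $232,370
Attorney fees: 40% of $232,370 = $92,948
Total before cap: $232,370 + $92,948 = $325,318
Cap at $371,050: $325,318 is within the cap, no reduction.

$325,318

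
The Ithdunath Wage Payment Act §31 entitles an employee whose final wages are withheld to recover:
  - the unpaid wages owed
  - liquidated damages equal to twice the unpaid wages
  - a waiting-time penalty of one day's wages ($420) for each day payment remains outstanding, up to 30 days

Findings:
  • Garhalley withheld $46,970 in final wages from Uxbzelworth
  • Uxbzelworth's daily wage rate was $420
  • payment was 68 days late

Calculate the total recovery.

Doubled: 2 × $46,970 = $93,940
Penalty days: min(68, 30) = 30
Waiting-time penalty: 30 × $420 = $12,600
Total award: $46,970 + $93,940 + $12,600 = $153,510

$153,510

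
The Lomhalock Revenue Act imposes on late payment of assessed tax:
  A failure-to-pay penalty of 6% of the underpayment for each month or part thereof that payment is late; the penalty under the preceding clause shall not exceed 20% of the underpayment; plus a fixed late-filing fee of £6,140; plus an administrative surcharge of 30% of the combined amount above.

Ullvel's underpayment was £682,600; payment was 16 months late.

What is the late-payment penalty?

Accrued rate: 6% × 16 = 96%, capped at 20% → 20%
Failure-to-pay penalty: 20% of £682,600 = £136,520
Penalty before surcharge: £136,520 + £6,140 = £142,660
Administrative surcharge: 30% of £142,660 = £42,798
Total penalty: £142,660 + £42,798 = £185,458

£185,458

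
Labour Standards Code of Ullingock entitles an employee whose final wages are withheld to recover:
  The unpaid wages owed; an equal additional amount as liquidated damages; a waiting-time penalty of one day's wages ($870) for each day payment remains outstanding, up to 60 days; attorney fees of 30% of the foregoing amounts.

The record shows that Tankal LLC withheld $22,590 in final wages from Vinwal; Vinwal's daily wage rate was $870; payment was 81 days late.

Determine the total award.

Liquidated damages (equal amount): $22,590
Penalty days: min(81, 60) = 60
Waiting-time penalty: 60 × $870 = $52,200
Subtotal: $22,590 + $22,590 + $52,200 = $97,380
Attorney fees: 30% of $97,380 = $29,214
Total award: $97,380 + $29,214 = $126,594

$126,594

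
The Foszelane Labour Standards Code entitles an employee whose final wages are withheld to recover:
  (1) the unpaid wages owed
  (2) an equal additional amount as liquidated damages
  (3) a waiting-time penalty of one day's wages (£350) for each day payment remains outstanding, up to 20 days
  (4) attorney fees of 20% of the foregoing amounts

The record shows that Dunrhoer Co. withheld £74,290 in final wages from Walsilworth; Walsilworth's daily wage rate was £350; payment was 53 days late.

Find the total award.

Liquidated damages (equal amount): £74,290
Penalty days: min(53, 20) = 20
Waiting-time penalty: 20 × £350 = £7,000
Subtotal: £74,290 + £74,290 + £7,000 = £155,580
Attorney fees: 20% of £155,580 = £31,116
Total award: £155,580 + £31,116 = £186,696

£186,696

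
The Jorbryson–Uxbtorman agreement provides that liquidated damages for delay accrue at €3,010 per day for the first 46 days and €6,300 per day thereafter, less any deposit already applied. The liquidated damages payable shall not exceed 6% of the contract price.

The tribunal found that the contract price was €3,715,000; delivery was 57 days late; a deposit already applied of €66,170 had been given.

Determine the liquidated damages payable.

First 46 days: 46 × €3,010 = €138,460
Remaining days: (57 − 46) × €6,300 = €69,300
Accrued per-day damages: €138,460 + €69,300 = €207,760
Less deposit already applied: €207,760 − €66,170 = €141,590
Cap: 6% of €3,715,000 = €222,900
Cap at €222,900: €141,590 is within the cap, no reduction.

€141,590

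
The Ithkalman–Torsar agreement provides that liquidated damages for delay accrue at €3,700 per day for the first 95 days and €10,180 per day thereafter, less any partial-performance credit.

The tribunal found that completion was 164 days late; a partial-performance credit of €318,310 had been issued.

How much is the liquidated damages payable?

€735,610

First 95 days: 95 × €3,700 = €351,500
Remaining days: (164 − 95) × €10,180 = €702,420
Accrued per-day damages: €351,500 + €702,420 = €1,053,920
Less partial-performance credit: €1,053,920 − €318,310 = €735,610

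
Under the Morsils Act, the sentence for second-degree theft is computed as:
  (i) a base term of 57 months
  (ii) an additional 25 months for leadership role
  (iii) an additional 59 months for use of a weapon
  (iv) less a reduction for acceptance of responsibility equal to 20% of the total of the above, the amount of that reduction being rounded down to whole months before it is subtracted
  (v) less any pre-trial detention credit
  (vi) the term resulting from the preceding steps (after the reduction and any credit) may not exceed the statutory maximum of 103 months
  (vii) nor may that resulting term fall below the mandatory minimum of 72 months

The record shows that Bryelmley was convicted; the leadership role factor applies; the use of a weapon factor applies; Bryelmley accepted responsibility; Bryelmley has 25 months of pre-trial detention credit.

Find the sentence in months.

Leadership role enhancement: +25 months
Use of a weapon enhancement: +59 months
Adjusted term: 57 months + 25 months + 59 months = 141 months
Acceptance of responsibility reduction: 20% of 141 months = 28 months (rounded down)
After reduction: 141 − 28 = 113 months
Less pre-trial detention credit: 113 months − 25 months = 88 months
Cap at 103 months: 88 months is within the cap, no reduction.
Minimum 72 months: 88 months meets the minimum, no increase.

88 months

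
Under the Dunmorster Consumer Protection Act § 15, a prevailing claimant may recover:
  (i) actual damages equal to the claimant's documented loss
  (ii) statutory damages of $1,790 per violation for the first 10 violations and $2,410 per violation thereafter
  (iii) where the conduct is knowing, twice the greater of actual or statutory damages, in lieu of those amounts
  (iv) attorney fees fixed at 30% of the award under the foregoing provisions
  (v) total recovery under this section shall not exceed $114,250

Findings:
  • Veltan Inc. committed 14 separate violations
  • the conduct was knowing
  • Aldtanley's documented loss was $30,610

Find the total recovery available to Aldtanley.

$79,586

First 10 violations: 10 × $1,790 = $17,900
Remaining violations: (14 − 10) × $2,410 = $9,640
Statutory damages: $17,900 + $9,640 = $27,540
Greater of actual damages ($30,610) or statutory damages ($27,540): $30,610
Doubled: 2 × $30,610 = $61,220
Attorney fees: 30% of $61,220 = $18,366
Total before cap: $61,220 + $18,366 = $79,586
Cap at $114,250: $79,586 is within the cap, no reduction.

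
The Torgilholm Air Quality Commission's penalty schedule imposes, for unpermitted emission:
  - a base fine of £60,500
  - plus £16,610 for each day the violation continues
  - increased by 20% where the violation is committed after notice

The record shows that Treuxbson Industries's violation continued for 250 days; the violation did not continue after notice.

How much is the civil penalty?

Per-day component: 250 × £16,610 = £4,152,500
Base plus per-day: £60,500 + £4,152,500 = £4,213,000
The violation did not continue after notice: no 20% increase.

£4,213,000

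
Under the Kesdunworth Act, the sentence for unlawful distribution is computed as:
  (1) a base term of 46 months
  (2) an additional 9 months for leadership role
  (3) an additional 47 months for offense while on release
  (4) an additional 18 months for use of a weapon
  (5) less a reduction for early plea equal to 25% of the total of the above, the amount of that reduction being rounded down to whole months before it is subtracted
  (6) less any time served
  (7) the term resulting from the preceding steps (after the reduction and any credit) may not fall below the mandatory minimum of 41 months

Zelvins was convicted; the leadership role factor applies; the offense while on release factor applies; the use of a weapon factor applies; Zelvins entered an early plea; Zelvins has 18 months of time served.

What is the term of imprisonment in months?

Sentence: 72 months

Leadership role enhancement: +9 months
Offense while on release enhancement: +47 months
Use of a weapon enhancement: +18 months
Adjusted term: 46 months + 9 months + 47 months + 18 months = 120 months
Early plea reduction: 25% of 120 months = 30 months (rounded down)
After reduction: 120 − 30 = 90 months
Less time served: 90 months − 18 months = 72 months
Minimum 41 months: 72 months meets the minimum, no increase.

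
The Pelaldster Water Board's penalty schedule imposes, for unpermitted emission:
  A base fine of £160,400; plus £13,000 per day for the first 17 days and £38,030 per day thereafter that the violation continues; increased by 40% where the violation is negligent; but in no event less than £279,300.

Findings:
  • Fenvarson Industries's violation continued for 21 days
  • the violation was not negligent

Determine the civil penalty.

£533,520

First 17 days: 17 × £13,000 = £221,000
Remaining days: (21 − 17) × £38,030 = £152,120
Per-day component: £221,000 + £152,120 = £373,120
Base plus per-day: £160,400 + £373,120 = £533,520
The violation was not negligent: no 40% increase.
Minimum £279,300: £533,520 meets the minimum, no increase.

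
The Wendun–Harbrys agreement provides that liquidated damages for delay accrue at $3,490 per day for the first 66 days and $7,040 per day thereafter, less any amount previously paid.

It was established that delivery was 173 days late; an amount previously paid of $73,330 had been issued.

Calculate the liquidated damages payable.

First 66 days: 66 × $3,490 = $230,340
Remaining days: (173 − 66) × $7,040 = $753,280
Accrued per-day damages: $230,340 + $753,280 = $983,620
Less amount previously paid: $983,620 − $73,330 = $910,290

$910,290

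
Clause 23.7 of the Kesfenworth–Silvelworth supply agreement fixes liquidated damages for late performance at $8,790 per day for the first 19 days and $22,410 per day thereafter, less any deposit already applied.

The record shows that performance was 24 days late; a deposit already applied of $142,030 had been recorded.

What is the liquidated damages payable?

$137,030

First 19 days: 19 × $8,790 = $167,010
Remaining days: (24 − 19) × $22,410 = $112,050
Accrued per-day damages: $167,010 + $112,050 = $279,060
Less deposit already applied: $279,060 − $142,030 = $137,030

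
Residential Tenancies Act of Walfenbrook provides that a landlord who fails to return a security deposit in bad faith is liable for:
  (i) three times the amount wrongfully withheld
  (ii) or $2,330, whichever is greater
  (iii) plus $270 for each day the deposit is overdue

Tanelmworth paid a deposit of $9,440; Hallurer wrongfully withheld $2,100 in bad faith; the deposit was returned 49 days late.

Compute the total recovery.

Trebled: 3 × $2,100 = $6,300
Minimum $2,330: $6,300 meets the minimum, no increase.
Late-return penalty: 49 × $270 = $13,230
Damages plus late penalty: $6,300 + $13,230 = $19,530

Recovery: $19,530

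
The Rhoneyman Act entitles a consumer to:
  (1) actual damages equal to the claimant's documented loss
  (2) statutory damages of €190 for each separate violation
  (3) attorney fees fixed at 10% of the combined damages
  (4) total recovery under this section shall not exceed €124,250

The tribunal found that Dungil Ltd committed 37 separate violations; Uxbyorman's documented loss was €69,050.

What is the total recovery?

Statutory damages: 37 × €190 = €7,030
Combined damages: €69,050 + €7,030 = €76,080
Attorney fees: 10% of €76,080 = €7,608
Total before cap: €76,080 + €7,608 = €83,688
Cap at €124,250: €83,688 is within the cap, no reduction.

€83,688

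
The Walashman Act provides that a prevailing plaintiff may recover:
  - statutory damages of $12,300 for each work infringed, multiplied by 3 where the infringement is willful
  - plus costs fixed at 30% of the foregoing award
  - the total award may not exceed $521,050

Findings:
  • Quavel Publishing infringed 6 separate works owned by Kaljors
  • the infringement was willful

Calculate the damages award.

Statutory damages: 6 × $12,300 = $73,800
Trebled: 3 × $73,800 = $221,400
Costs: 30% of $221,400 = $66,420
Award plus costs: $221,400 + $66,420 = $287,820
Cap at $521,050: $287,820 is within the cap, no reduction.

$287,820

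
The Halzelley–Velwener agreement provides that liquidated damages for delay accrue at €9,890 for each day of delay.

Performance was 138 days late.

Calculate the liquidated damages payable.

€1,364,820

Per-day damages: 138 × €9,890 = €1,364,820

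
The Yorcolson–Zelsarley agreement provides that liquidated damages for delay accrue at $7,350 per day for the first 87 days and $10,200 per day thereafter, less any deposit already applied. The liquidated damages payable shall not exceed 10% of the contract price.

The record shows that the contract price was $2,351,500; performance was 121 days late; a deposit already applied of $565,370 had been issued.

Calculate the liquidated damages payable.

$235,150

First 87 days: 87 × $7,350 = $639,450
Remaining days: (121 − 87) × $10,200 = $346,800
Accrued per-day damages: $639,450 + $346,800 = $986,250
Less deposit already applied: $986,250 − $565,370 = $420,880
Cap: 10% of $2,351,500 = $235,150
Cap at $235,150: $420,880 exceeds the cap → $235,150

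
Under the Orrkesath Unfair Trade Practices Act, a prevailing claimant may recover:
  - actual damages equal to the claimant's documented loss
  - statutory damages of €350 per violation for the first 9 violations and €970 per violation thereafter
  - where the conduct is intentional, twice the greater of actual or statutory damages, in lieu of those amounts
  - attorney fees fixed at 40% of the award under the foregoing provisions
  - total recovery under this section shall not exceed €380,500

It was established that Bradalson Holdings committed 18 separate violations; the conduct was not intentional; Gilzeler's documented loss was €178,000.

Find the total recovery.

First 9 violations: 9 × €350 = €3,150
Remaining violations: (18 − 9) × €970 = €8,730
Statutory damages: €3,150 + €8,730 = €11,880
Conduct not intentional: the in-lieu enhancement does not apply.
Actual plus statutory damages: €178,000 + €11,880 = €189,880
Attorney fees: 40% of €189,880 = €75,952
Total before cap: €189,880 + €75,952 = €265,832
Cap at €380,500: €265,832 is within the cap, no reduction.

€265,832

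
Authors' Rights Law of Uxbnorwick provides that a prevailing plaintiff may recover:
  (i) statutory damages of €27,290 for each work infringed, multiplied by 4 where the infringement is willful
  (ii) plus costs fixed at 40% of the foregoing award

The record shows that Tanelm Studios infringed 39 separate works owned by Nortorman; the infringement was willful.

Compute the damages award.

Award: €5,960,136

Statutory damages: 39 × €27,290 = €1,064,310
Multiplied by 4: 4 × €1,064,310 = €4,257,240
Costs: 40% of €4,257,240 = €1,702,896
Award plus costs: €4,257,240 + €1,702,896 = €5,960,136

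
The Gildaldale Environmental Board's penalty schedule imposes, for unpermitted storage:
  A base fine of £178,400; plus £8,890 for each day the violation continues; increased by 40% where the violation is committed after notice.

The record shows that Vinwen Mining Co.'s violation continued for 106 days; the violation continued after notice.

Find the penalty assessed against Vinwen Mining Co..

£1,569,036

Per-day component: 106 × £8,890 = £942,340
Base plus per-day: £178,400 + £942,340 = £1,120,740
Enhancement: 40% of £1,120,740 = £448,296
Enhanced fine: £1,120,740 + £448,296 = £1,569,036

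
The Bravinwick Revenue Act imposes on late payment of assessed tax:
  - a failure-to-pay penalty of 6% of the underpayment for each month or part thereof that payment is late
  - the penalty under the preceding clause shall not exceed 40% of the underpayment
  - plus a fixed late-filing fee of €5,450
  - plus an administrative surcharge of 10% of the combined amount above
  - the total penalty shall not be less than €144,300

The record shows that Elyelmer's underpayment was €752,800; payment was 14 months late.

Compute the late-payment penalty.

€337,227

Accrued rate: 6% × 14 = 84%, capped at 40% → 40%
Failure-to-pay penalty: 40% of €752,800 = €301,120
Penalty before surcharge: €301,120 + €5,450 = €306,570
Administrative surcharge: 10% of €306,570 = €30,657
Total penalty: €306,570 + €30,657 = €337,227
Minimum €144,300: €337,227 meets the minimum, no increase.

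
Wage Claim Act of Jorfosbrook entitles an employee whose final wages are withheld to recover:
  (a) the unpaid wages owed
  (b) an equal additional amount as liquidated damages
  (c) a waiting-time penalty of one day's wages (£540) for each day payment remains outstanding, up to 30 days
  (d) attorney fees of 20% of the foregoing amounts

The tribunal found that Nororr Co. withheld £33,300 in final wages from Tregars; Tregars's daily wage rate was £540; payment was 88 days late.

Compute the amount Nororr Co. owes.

£99,360

Liquidated damages (equal amount): £33,300
Penalty days: min(88, 30) = 30
Waiting-time penalty: 30 × £540 = £16,200
Subtotal: £33,300 + £33,300 + £16,200 = £82,800
Attorney fees: 20% of £82,800 = £16,560
Total award: £82,800 + £16,560 = £99,360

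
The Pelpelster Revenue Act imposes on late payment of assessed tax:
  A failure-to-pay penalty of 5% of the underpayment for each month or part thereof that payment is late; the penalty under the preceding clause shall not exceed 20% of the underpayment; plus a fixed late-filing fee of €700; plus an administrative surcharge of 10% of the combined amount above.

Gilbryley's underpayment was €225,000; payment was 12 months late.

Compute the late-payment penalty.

€50,270

Accrued rate: 5% × 12 = 60%, capped at 20% → 20%
Failure-to-pay penalty: 20% of €225,000 = €45,000
Penalty before surcharge: €45,000 + €700 = €45,700
Administrative surcharge: 10% of €45,700 = €4,570
Total penalty: €45,700 + €4,570 = €50,270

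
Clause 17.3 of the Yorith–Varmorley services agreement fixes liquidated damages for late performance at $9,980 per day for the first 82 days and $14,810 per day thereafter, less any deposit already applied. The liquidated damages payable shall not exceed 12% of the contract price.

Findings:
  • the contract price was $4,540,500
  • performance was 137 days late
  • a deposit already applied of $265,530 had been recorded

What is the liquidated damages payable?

$544,860

First 82 days: 82 × $9,980 = $818,360
Remaining days: (137 − 82) × $14,810 = $814,550
Accrued per-day damages: $818,360 + $814,550 = $1,632,910
Less deposit already applied: $1,632,910 − $265,530 = $1,367,380
Cap: 12% of $4,540,500 = $544,860
Cap at $544,860: $1,367,380 exceeds the cap → $544,860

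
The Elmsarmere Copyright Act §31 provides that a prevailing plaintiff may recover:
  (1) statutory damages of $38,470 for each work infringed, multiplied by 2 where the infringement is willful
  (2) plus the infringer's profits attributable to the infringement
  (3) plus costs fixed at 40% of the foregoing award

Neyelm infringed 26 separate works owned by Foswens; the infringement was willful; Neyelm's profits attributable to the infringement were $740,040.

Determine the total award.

Award: $3,836,672

Statutory damages: 26 × $38,470 = $1,000,220
Doubled: 2 × $1,000,220 = $2,000,440
Combined award: $2,000,440 + $740,040 = $2,740,480
Costs: 40% of $2,740,480 = $1,096,192
Award plus costs: $2,740,480 + $1,096,192 = $3,836,672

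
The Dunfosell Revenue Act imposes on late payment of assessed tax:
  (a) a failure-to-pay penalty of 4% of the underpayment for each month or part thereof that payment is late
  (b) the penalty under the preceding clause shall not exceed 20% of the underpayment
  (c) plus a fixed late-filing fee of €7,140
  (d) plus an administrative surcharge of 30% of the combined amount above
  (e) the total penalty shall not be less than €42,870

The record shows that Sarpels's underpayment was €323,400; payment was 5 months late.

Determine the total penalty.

Accrued rate: 4% × 5 = 20%, capped at 20% → 20%
Failure-to-pay penalty: 20% of €323,400 = €64,680
Penalty before surcharge: €64,680 + €7,140 = €71,820
Administrative surcharge: 30% of €71,820 = €21,546
Total penalty: €71,820 + €21,546 = €93,366
Minimum €42,870: €93,366 meets the minimum, no increase.

€93,366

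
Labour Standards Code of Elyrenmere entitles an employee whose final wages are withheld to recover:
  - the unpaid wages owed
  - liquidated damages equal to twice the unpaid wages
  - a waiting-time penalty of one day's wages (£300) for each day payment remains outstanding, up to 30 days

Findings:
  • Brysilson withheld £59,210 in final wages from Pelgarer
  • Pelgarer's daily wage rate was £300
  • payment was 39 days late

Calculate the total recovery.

£186,630

Doubled: 2 × £59,210 = £118,420
Penalty days: min(39, 30) = 30
Waiting-time penalty: 30 × £300 = £9,000
Total award: £59,210 + £118,420 + £9,000 = £186,630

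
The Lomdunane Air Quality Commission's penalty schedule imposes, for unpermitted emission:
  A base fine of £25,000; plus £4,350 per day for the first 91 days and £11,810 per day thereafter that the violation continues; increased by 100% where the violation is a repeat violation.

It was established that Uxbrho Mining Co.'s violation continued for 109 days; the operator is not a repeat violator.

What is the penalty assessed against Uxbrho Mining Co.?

Civil penalty: £633,430

First 91 days: 91 × £4,350 = £395,850
Remaining days: (109 − 91) × £11,810 = £212,580
Per-day component: £395,850 + £212,580 = £608,430
Base plus per-day: £25,000 + £608,430 = £633,430
The operator is not a repeat violator: no 100% increase.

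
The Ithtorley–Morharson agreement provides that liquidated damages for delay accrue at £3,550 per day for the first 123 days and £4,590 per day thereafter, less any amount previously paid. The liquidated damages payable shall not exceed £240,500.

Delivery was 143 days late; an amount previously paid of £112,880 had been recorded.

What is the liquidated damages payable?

£240,500

First 123 days: 123 × £3,550 = £436,650
Remaining days: (143 − 123) × £4,590 = £91,800
Accrued per-day damages: £436,650 + £91,800 = £528,450
Less amount previously paid: £528,450 − £112,880 = £415,570
Cap at £240,500: £415,570 exceeds the cap → £240,500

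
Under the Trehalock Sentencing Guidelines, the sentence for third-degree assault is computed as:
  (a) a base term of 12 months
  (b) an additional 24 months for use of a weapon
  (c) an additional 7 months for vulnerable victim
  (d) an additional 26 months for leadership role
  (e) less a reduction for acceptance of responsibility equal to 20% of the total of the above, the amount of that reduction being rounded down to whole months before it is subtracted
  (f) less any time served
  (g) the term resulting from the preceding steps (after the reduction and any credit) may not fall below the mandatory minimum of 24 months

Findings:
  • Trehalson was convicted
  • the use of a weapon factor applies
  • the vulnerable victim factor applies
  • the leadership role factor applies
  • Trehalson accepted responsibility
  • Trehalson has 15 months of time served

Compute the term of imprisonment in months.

Use of a weapon enhancement: +24 months
Vulnerable victim enhancement: +7 months
Leadership role enhancement: +26 months
Adjusted term: 12 months + 24 months + 7 months + 26 months = 69 months
Acceptance of responsibility reduction: 20% of 69 months = 13 months (rounded down)
After reduction: 69 − 13 = 56 months
Less time served: 56 months − 15 months = 41 months
Minimum 24 months: 41 months meets the minimum, no increase.

Sentence: 41 months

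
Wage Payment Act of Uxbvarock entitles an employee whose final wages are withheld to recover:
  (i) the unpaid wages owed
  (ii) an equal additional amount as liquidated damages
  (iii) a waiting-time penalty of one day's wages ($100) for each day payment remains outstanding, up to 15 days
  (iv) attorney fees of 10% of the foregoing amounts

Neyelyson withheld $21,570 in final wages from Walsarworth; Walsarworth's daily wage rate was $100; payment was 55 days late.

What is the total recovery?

Liquidated damages (equal amount): $21,570
Penalty days: min(55, 15) = 15
Waiting-time penalty: 15 × $100 = $1,500
Subtotal: $21,570 + $21,570 + $1,500 = $44,640
Attorney fees: 10% of $44,640 = $4,464
Total award: $44,640 + $4,464 = $49,104

$49,104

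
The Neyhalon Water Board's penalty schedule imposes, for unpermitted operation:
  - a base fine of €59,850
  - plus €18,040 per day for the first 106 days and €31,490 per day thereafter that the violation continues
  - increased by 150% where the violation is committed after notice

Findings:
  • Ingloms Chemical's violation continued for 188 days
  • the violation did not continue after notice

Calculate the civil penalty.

First 106 days: 106 × €18,040 = €1,912,240
Remaining days: (188 − 106) × €31,490 = €2,582,180
Per-day component: €1,912,240 + €2,582,180 = €4,494,420
Base plus per-day: €59,850 + €4,494,420 = €4,554,270
The violation did not continue after notice: no 150% increase.

€4,554,270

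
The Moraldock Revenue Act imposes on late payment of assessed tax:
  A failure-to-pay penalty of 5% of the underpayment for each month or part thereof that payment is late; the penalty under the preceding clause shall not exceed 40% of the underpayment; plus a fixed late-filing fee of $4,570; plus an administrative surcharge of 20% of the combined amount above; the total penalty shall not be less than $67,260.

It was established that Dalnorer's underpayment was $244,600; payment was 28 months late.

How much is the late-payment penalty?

Accrued rate: 5% × 28 = 140%, capped at 40% → 40%
Failure-to-pay penalty: 40% of $244,600 = $97,840
Penalty before surcharge: $97,840 + $4,570 = $102,410
Administrative surcharge: 20% of $102,410 = $20,482
Total penalty: $102,410 + $20,482 = $122,892
Minimum $67,260: $122,892 meets the minimum, no increase.

Penalty: $122,892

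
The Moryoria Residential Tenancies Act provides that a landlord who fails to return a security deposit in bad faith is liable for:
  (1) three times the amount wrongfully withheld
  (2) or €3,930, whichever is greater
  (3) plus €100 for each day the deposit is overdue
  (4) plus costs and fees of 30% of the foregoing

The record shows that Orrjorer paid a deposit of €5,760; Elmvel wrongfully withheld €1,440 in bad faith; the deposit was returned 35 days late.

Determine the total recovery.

€10,166

Trebled: 3 × €1,440 = €4,320
Minimum €3,930: €4,320 meets the minimum, no increase.
Late-return penalty: 35 × €100 = €3,500
Damages plus late penalty: €4,320 + €3,500 = €7,820
Costs and fees: 30% of €7,820 = €2,346
Total recovery: €7,820 + €2,346 = €10,166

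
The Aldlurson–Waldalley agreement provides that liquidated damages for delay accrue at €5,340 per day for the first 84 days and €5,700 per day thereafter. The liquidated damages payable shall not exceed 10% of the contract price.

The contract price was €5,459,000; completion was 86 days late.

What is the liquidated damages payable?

€459,960

First 84 days: 84 × €5,340 = €448,560
Remaining days: (86 − 84) × €5,700 = €11,400
Accrued per-day damages: €448,560 + €11,400 = €459,960
Cap: 10% of €5,459,000 = €545,900
Cap at €545,900: €459,960 is within the cap, no reduction.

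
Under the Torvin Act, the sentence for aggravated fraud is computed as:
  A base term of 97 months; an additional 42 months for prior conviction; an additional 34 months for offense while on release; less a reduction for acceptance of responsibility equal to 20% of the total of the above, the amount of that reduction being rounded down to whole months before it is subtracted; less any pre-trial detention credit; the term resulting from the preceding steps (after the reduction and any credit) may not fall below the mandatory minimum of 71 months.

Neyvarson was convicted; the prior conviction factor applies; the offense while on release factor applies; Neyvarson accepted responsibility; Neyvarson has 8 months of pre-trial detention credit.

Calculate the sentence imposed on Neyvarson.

131 months

Prior conviction enhancement: +42 months
Offense while on release enhancement: +34 months
Adjusted term: 97 months + 42 months + 34 months = 173 months
Acceptance of responsibility reduction: 20% of 173 months = 34 months (rounded down)
After reduction: 173 − 34 = 139 months
Less pre-trial detention credit: 139 months − 8 months = 131 months
Minimum 71 months: 131 months meets the minimum, no increase.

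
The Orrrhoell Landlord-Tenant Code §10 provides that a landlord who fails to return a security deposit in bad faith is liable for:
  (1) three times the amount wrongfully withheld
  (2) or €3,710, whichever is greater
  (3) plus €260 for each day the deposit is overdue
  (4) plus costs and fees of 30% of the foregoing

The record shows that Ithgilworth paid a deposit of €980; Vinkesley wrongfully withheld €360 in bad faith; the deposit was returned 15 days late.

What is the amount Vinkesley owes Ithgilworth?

Trebled: 3 × €360 = €1,080
Minimum €3,710: €1,080 is below the minimum → €3,710
Late-return penalty: 15 × €260 = €3,900
Damages plus late penalty: €3,710 + €3,900 = €7,610
Costs and fees: 30% of €7,610 = €2,283
Total recovery: €7,610 + €2,283 = €9,893

Recovery: €9,893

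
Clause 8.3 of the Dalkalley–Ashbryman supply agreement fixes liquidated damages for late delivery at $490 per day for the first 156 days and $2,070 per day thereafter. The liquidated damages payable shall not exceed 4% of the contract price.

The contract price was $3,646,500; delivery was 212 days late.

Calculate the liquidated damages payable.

First 156 days: 156 × $490 = $76,440
Remaining days: (212 − 156) × $2,070 = $115,920
Accrued per-day damages: $76,440 + $115,920 = $192,360
Cap: 4% of $3,646,500 = $145,860
Cap at $145,860: $192,360 exceeds the cap → $145,860

$145,860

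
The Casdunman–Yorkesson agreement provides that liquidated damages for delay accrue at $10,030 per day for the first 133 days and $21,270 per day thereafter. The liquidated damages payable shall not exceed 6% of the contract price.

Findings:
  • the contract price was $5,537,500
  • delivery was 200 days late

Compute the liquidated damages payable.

$332,250

First 133 days: 133 × $10,030 = $1,333,990
Remaining days: (200 − 133) × $21,270 = $1,425,090
Accrued per-day damages: $1,333,990 + $1,425,090 = $2,759,080
Cap: 6% of $5,537,500 = $332,250
Cap at $332,250: $2,759,080 exceeds the cap → $332,250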